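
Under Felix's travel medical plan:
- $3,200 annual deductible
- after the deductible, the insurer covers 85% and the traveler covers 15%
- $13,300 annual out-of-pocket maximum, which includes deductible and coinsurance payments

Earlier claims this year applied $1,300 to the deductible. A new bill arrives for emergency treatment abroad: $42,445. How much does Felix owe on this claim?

$7,981.75

Deductible still to meet: $3,200 − $1,300 = $1,900.
The remaining $40,545 (= $42,445 − $1,900) moves to coinsurance.
15% of $40,545 = $6,081.75 falls to the traveler.
That puts the traveler's cost at $1,900 + $6,081.75 = $7,981.75 before any cap.
Year-to-date out-of-pocket becomes $1,300 + $7,981.75 = $9,281.75, still under the $13,300 maximum, so no cap applies.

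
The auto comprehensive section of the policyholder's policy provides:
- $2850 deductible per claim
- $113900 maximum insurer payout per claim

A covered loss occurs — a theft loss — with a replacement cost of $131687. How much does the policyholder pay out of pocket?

Less the $2850 deductible: $131687 − $2850 = $128837.
The $113900 per-incident cap binds; insurer pays $113900.
Policyholder's share is the uncovered remainder: $131687 − $113900 = $17787.

$17787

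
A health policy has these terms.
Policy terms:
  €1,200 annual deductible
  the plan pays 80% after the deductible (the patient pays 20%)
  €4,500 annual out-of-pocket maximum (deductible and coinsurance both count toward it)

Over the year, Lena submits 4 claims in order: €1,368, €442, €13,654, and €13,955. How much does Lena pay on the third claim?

#1 (€1,368): deductible takes €1,200, €168 remains; coinsurance €168 × 20% = €33.60. Patient owes €1,233.60 (running OOP €1,233.60).
#2 (€442): deductible already satisfied, so patient's share is 20% × €442 = €88.40. Patient pays €88.40; OOP now €1,322.
#3 (€13,654): 20% coinsurance on €13,654 = €2,730.80. Cost to patient: €2,730.80. OOP to date €4,052.80.

€2,730.80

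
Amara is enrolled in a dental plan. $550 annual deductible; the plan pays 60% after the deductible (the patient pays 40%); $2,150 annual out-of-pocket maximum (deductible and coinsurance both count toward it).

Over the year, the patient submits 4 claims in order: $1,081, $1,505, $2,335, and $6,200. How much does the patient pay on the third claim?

#1 ($1,081): deductible takes $550, $531 remains; 40% of $531 = $212.40. Patient pays $762.40; OOP now $762.40.
#2 ($1,505): deductible already satisfied, so patient's share is 40% × $1,505 = $602. Cost to patient: $602. OOP to date $1,364.40.
#3 ($2,335): deductible met; 40% of $2,335 = $934. That would push OOP to $2,298.40, over the $2,150 cap, so patient pays $2,150 − $1,364.40 = $785.60.

$785.60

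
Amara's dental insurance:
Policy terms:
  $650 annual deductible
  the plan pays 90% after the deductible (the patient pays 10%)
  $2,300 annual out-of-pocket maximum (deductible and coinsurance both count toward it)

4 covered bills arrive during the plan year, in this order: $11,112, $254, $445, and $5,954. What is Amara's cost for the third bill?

$44.50

Claim 1 — $11,112: $650 finishes the deductible; $10,462 goes to coinsurance; patient's 10% is $1,046.20. Patient pays $1,696.20; OOP now $1,696.20.
Claim 2 — $254: deductible met; 10% of $254 = $25.40. Patient pays $25.40; OOP now $1,721.60.
Claim 3 — $445: deductible already satisfied, so patient's share is 10% × $445 = $44.50. Patient owes $44.50 (running OOP $1,766.10).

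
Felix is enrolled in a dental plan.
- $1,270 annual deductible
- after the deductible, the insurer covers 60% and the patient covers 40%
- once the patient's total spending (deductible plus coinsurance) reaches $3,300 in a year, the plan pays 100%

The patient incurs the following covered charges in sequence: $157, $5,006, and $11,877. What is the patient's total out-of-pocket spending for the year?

$3,300

Bill 1, $157: entire amount goes to the deductible. Patient owes $157 (running OOP $157).
Bill 2, $5,006: $1,113 to deductible, leaving $3,893; 40% of $3,893 = $1,557.20. Patient owes $2,670.20 (running OOP $2,827.20).
Bill 3, $11,877: 40% coinsurance on $11,877 = $4,750.80. Adding that to $2,827.20 gives $7,578, past the $3,300 cap; patient pays only $3,300 − $2,827.20 = $472.80.
Summing the patient's payments: $157 + $2,670.20 + $472.80 = $3,300.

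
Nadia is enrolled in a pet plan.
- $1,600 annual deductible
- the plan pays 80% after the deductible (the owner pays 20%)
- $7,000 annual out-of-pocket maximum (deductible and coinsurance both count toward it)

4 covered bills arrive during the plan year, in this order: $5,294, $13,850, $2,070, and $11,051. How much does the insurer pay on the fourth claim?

$9,573.80

Bill 1, $5,294: deductible takes $1,600, $3,694 remains; owner's 20% is $738.80. Owner owes $2,338.80 (running OOP $2,338.80). Plan pays $5,294 − $2,338.80 = $2,955.20.
Bill 2, $13,850: deductible already satisfied, so owner's share is 20% × $13,850 = $2,770. Owner pays $2,770; OOP now $5,108.80. Insurer: $13,850 − $2,770 = $11,080.
Bill 3, $2,070: 20% coinsurance on $2,070 = $414. Owner pays $414; OOP now $5,522.80. Plan pays $2,070 − $414 = $1,656.
Bill 4, $11,051: deductible already satisfied, so owner's share is 20% × $11,051 = $2,210.20. OOP would hit $7,733 > $7,000, so the cap limits the owner to $7,000 − $5,522.80 = $1,477.20. Insurer: $11,051 − $1,477.20 = $9,573.80.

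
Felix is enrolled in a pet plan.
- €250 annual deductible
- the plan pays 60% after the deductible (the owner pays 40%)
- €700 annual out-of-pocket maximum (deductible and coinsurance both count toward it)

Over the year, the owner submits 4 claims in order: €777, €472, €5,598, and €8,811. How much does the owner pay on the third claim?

€50.40

Bill 1, €777: €250 to deductible, leaving €527; coinsurance €527 × 40% = €210.80. Cost to owner: €460.80. OOP to date €460.80.
Bill 2, €472: 40% coinsurance on €472 = €188.80. Cost to owner: €188.80. OOP to date €649.60.
Bill 3, €5,598: deductible met; 40% of €5,598 = €2,239.20. OOP would hit €2,888.80 > €700, so the cap limits the owner to €700 − €649.60 = €50.40.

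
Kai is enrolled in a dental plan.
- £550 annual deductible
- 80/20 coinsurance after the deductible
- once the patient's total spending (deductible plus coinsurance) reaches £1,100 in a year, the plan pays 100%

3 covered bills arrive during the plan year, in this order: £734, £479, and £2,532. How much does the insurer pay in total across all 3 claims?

£2,645

#1 (£734): £550 to deductible, leaving £184; patient's 20% is £36.80. Cost to patient: £586.80. OOP to date £586.80. Plan pays £734 − £586.80 = £147.20.
#2 (£479): deductible met; 20% of £479 = £95.80. Cost to patient: £95.80. OOP to date £682.60. Plan pays £479 − £95.80 = £383.20.
#3 (£2,532): 20% coinsurance on £2,532 = £506.40. OOP would hit £1,189 > £1,100, so the cap limits the patient to £1,100 − £682.60 = £417.40. Plan pays £2,532 − £417.40 = £2,114.60.
Insurer total: £147.20 + £383.20 + £2,114.60 = £2,645.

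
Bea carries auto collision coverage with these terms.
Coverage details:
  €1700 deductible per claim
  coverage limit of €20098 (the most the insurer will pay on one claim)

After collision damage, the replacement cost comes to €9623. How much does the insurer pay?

€7923

Subtract the deductible: €9623 − €1700 = €7923.
That's under the €20098 cap, so the insurer reimburses the full €7923.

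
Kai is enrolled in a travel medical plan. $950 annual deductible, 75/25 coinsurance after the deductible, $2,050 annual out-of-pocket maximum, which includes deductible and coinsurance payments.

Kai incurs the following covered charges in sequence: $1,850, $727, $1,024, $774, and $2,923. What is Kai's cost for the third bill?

Bill 1, $1,850: $950 finishes the deductible; $900 goes to coinsurance; coinsurance $900 × 25% = $225. Traveler pays $1,175; OOP now $1,175.
Bill 2, $727: deductible met; 25% of $727 = $181.75. Traveler pays $181.75; OOP now $1,356.75.
Bill 3, $1,024: deductible already satisfied, so traveler's share is 25% × $1,024 = $256. Traveler pays $256; OOP now $1,612.75.

$256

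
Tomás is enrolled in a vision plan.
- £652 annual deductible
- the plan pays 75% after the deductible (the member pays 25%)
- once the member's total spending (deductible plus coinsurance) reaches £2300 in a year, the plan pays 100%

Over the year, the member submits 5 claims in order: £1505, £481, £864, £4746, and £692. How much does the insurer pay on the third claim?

£648

#1 (£1505): deductible takes £652, £853 remains; member's 25% is £213.25. Cost to member: £865.25. OOP to date £865.25. Insurer: £1505 − £865.25 = £639.75.
#2 (£481): deductible met; 25% of £481 = £120.25. Member owes £120.25 (running OOP £985.50). Insurer: £481 − £120.25 = £360.75.
#3 (£864): 25% coinsurance on £864 = £216. Cost to member: £216. OOP to date £1201.50. Insurer: £864 − £216 = £648.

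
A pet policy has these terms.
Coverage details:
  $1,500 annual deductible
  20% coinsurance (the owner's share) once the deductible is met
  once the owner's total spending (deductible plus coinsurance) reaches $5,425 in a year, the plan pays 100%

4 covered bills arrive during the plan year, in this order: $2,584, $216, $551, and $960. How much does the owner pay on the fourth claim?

$192

Claim 1 — $2,584: $1,500 finishes the deductible; $1,084 goes to coinsurance; coinsurance $1,084 × 20% = $216.80. Cost to owner: $1,716.80. OOP to date $1,716.80.
Claim 2 — $216: deductible already satisfied, so owner's share is 20% × $216 = $43.20. Owner pays $43.20; OOP now $1,760.
Claim 3 — $551: deductible already satisfied, so owner's share is 20% × $551 = $110.20. Owner pays $110.20; OOP now $1,870.20.
Claim 4 — $960: deductible already satisfied, so owner's share is 20% × $960 = $192. Owner pays $192; OOP now $2,062.20.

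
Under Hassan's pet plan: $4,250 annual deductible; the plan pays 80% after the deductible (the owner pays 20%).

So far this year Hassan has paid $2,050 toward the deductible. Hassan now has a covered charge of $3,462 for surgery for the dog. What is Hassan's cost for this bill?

$2,050 of the $4,250 deductible is already met, leaving $2,200.
The remaining $1,262 (= $3,462 − $2,200) moves to coinsurance.
20% of $1,262 = $252.40 falls to the owner.
Owner responsibility: $2,200 + $252.40 = $2,452.40.

$2,452.40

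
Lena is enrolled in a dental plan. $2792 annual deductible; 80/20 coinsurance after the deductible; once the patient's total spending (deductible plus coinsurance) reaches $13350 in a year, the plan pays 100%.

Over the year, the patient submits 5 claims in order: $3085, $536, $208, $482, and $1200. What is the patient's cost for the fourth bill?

Claim 1 — $3085: deductible takes $2792, $293 remains; coinsurance $293 × 20% = $58.60. Cost to patient: $2850.60. OOP to date $2850.60.
Claim 2 — $536: deductible met; 20% of $536 = $107.20. Patient owes $107.20 (running OOP $2957.80).
Claim 3 — $208: deductible met; 20% of $208 = $41.60. Patient pays $41.60; OOP now $2999.40.
Claim 4 — $482: deductible met; 20% of $482 = $96.40. Patient pays $96.40; OOP now $3095.80.

$96.40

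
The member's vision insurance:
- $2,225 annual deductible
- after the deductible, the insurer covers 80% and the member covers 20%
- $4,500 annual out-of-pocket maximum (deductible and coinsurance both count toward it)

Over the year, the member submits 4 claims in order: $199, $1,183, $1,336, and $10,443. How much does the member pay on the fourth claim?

#1 ($199): entire amount goes to the deductible. Member owes $199 (running OOP $199).
#2 ($1,183): entire amount goes to the deductible. Cost to member: $1,183. OOP to date $1,382.
#3 ($1,336): $843 finishes the deductible; $493 goes to coinsurance; member's 20% is $98.60. Cost to member: $941.60. OOP to date $2,323.60.
#4 ($10,443): 20% coinsurance on $10,443 = $2,088.60. Cost to member: $2,088.60. OOP to date $4,412.20.

$2,088.60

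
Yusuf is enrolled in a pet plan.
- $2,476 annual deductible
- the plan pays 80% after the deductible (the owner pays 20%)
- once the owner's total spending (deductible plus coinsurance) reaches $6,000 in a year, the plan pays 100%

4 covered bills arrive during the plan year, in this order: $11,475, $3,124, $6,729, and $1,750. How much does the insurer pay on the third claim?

$5,629.60

#1 ($11,475): $2,476 finishes the deductible; $8,999 goes to coinsurance; 20% of $8,999 = $1,799.80. Owner pays $4,275.80; OOP now $4,275.80. Plan pays $11,475 − $4,275.80 = $7,199.20.
#2 ($3,124): 20% coinsurance on $3,124 = $624.80. Owner pays $624.80; OOP now $4,900.60. Insurer: $3,124 − $624.80 = $2,499.20.
#3 ($6,729): deductible met; 20% of $6,729 = $1,345.80. Adding that to $4,900.60 gives $6,246.40, past the $6,000 cap; owner pays only $6,000 − $4,900.60 = $1,099.40. Plan pays $6,729 − $1,099.40 = $5,629.60.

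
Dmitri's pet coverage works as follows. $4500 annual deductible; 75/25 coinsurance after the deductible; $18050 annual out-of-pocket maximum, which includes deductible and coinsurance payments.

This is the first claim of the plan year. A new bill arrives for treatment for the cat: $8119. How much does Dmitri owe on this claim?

Deductible not yet touched, so the first $4500 of the bill goes to the deductible.
The remaining $3619 (= $8119 − $4500) moves to coinsurance.
25% of $3619 = $904.75 falls to the owner.
Owner responsibility before any cap: $4500 + $904.75 = $5404.75.
Total out-of-pocket so far would be $0 + $5404.75 = $5404.75, below the $18050 cap — no reduction.

$5404.75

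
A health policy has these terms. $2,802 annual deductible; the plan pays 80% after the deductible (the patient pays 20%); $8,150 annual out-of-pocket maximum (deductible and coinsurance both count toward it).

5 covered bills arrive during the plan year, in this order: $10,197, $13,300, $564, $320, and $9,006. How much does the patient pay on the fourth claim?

$64

Claim 1 ($10,197): deductible takes $2,802, $7,395 remains; coinsurance $7,395 × 20% = $1,479. Patient pays $4,281; OOP now $4,281.
Claim 2 ($13,300): deductible already satisfied, so patient's share is 20% × $13,300 = $2,660. Patient pays $2,660; OOP now $6,941.
Claim 3 ($564): deductible met; 20% of $564 = $112.80. Patient pays $112.80; OOP now $7,053.80.
Claim 4 ($320): deductible met; 20% of $320 = $64. Patient owes $64 (running OOP $7,117.80).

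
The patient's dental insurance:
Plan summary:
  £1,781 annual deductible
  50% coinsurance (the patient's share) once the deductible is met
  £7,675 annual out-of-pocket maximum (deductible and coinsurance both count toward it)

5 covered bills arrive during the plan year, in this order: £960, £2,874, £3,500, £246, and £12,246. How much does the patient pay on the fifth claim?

Claim 1 (£960): all of it applies to the deductible. Patient pays £960; OOP now £960.
Claim 2 (£2,874): £821 finishes the deductible; £2,053 goes to coinsurance; 50% of £2,053 = £1,026.50. Cost to patient: £1,847.50. OOP to date £2,807.50.
Claim 3 (£3,500): 50% coinsurance on £3,500 = £1,750. Cost to patient: £1,750. OOP to date £4,557.50.
Claim 4 (£246): 50% coinsurance on £246 = £123. Patient pays £123; OOP now £4,680.50.
Claim 5 (£12,246): 50% coinsurance on £12,246 = £6,123. Adding that to £4,680.50 gives £10,803.50, past the £7,675 cap; patient pays only £7,675 − £4,680.50 = £2,994.50.

£2,994.50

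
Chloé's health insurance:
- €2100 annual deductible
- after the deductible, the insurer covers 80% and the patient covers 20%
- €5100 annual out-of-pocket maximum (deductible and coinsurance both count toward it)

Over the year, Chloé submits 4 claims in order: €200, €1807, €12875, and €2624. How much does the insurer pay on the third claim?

#1 (€200): all of it applies to the deductible. Cost to patient: €200. OOP to date €200. Insurer: €200 − €200 = €0.
#2 (€1807): fully absorbed by the deductible. Patient pays €1807; OOP now €2007. Insurer: €1807 − €1807 = €0.
#3 (€12875): €93 to deductible, leaving €12782; coinsurance €12782 × 20% = €2556.40. Patient pays €2649.40; OOP now €4656.40. Insurer: €12875 − €2649.40 = €10225.60.

€10225.60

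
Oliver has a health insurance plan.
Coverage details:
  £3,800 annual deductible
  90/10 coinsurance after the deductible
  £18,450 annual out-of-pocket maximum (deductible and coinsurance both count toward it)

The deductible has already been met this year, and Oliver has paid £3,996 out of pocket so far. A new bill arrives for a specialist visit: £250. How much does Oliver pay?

£25

The deductible is already satisfied, so the full bill goes to coinsurance.
Coinsurance: £250 × 10% = £25.
Total out-of-pocket so far would be £3,996 + £25 = £4,021, below the £18,450 cap — no reduction.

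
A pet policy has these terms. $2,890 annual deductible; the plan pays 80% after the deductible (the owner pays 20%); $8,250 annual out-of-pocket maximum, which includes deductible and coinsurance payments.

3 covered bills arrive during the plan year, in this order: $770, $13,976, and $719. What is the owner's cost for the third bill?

Claim 1 — $770: all of it applies to the deductible. Cost to owner: $770. OOP to date $770.
Claim 2 — $13,976: $2,120 to deductible, leaving $11,856; coinsurance $11,856 × 20% = $2,371.20. Owner owes $4,491.20 (running OOP $5,261.20).
Claim 3 — $719: deductible met; 20% of $719 = $143.80. Cost to owner: $143.80. OOP to date $5,405.

$143.80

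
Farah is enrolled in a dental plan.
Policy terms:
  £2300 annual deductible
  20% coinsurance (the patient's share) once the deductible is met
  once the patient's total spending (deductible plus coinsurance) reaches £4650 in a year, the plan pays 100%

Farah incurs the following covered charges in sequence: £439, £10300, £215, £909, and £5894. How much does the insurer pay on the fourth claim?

#1 (£439): fully absorbed by the deductible. Cost to patient: £439. OOP to date £439. Plan pays £439 − £439 = £0.
#2 (£10300): £1861 to deductible, leaving £8439; coinsurance £8439 × 20% = £1687.80. Patient pays £3548.80; OOP now £3987.80. Plan pays £10300 − £3548.80 = £6751.20.
#3 (£215): deductible met; 20% of £215 = £43. Patient owes £43 (running OOP £4030.80). Insurer: £215 − £43 = £172.
#4 (£909): deductible already satisfied, so patient's share is 20% × £909 = £181.80. Cost to patient: £181.80. OOP to date £4212.60. Insurer: £909 − £181.80 = £727.20.

£727.20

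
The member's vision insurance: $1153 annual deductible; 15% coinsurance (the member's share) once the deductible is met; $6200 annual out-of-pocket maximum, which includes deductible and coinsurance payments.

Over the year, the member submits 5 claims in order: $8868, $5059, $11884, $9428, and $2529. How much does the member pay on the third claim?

Claim 1 — $8868: $1153 finishes the deductible; $7715 goes to coinsurance; coinsurance $7715 × 15% = $1157.25. Member owes $2310.25 (running OOP $2310.25).
Claim 2 — $5059: deductible already satisfied, so member's share is 15% × $5059 = $758.85. Member pays $758.85; OOP now $3069.10.
Claim 3 — $11884: deductible already satisfied, so member's share is 15% × $11884 = $1782.60. Member pays $1782.60; OOP now $4851.70.

$1782.60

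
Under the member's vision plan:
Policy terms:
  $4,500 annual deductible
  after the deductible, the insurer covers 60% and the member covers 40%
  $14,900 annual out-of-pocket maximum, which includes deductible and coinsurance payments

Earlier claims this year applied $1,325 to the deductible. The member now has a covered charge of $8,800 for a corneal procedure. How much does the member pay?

$1,325 of the $4,500 deductible is already met, leaving $3,175.
That leaves $8,800 − $3,175 = $5,625 for coinsurance.
Member's 40% share of $5,625 is $2,250.
Member responsibility before any cap: $3,175 + $2,250 = $5,425.
Cumulative spending $1,325 + $5,425 = $6,750 stays under the $14,900 maximum.

$5,425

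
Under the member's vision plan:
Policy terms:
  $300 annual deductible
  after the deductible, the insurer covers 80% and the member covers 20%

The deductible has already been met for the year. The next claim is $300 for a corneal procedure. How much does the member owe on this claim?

The deductible is already satisfied, so the full bill goes to coinsurance.
Coinsurance: $300 × 20% = $60.

$60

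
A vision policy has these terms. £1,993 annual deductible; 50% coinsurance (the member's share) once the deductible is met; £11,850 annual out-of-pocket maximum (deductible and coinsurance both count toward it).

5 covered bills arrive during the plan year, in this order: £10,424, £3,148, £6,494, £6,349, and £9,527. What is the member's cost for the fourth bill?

£820.50

Bill 1, £10,424: £1,993 to deductible, leaving £8,431; coinsurance £8,431 × 50% = £4,215.50. Cost to member: £6,208.50. OOP to date £6,208.50.
Bill 2, £3,148: deductible met; 50% of £3,148 = £1,574. Cost to member: £1,574. OOP to date £7,782.50.
Bill 3, £6,494: deductible already satisfied, so member's share is 50% × £6,494 = £3,247. Cost to member: £3,247. OOP to date £11,029.50.
Bill 4, £6,349: deductible already satisfied, so member's share is 50% × £6,349 = £3,174.50. OOP would hit £14,204 > £11,850, so the cap limits the member to £11,850 − £11,029.50 = £820.50.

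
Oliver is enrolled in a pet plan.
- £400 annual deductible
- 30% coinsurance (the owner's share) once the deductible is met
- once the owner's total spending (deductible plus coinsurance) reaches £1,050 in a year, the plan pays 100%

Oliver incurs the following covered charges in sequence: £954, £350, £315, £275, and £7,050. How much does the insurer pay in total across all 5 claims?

Bill 1, £954: deductible takes £400, £554 remains; owner's 30% is £166.20. Cost to owner: £566.20. OOP to date £566.20. Insurer: £954 − £566.20 = £387.80.
Bill 2, £350: deductible met; 30% of £350 = £105. Cost to owner: £105. OOP to date £671.20. Insurer: £350 − £105 = £245.
Bill 3, £315: 30% coinsurance on £315 = £94.50. Owner owes £94.50 (running OOP £765.70). Plan pays £315 − £94.50 = £220.50.
Bill 4, £275: deductible already satisfied, so owner's share is 30% × £275 = £82.50. Owner owes £82.50 (running OOP £848.20). Plan pays £275 − £82.50 = £192.50.
Bill 5, £7,050: deductible met; 30% of £7,050 = £2,115. That would push OOP to £2,963.20, over the £1,050 cap, so owner pays £1,050 − £848.20 = £201.80. Plan pays £7,050 − £201.80 = £6,848.20.
Insurer total = bills − owner's total = £8,944 − £1,050 = £7,894.

£7,894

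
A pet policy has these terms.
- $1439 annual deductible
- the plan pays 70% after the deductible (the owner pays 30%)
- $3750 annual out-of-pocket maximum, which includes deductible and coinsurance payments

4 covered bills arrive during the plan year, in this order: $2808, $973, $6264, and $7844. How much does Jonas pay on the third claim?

Claim 1 ($2808): deductible takes $1439, $1369 remains; coinsurance $1369 × 30% = $410.70. Owner owes $1849.70 (running OOP $1849.70).
Claim 2 ($973): deductible met; 30% of $973 = $291.90. Cost to owner: $291.90. OOP to date $2141.60.
Claim 3 ($6264): deductible already satisfied, so owner's share is 30% × $6264 = $1879.20. Adding that to $2141.60 gives $4020.80, past the $3750 cap; owner pays only $3750 − $2141.60 = $1608.40.

$1608.40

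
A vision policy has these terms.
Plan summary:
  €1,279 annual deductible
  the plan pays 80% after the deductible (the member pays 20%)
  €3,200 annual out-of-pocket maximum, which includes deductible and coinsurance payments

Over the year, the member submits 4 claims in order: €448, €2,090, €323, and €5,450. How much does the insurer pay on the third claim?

€258.40

Claim 1 (€448): entire amount goes to the deductible. Cost to member: €448. OOP to date €448. Insurer: €448 − €448 = €0.
Claim 2 (€2,090): deductible takes €831, €1,259 remains; 20% of €1,259 = €251.80. Member pays €1,082.80; OOP now €1,530.80. Plan pays €2,090 − €1,082.80 = €1,007.20.
Claim 3 (€323): deductible met; 20% of €323 = €64.60. Member owes €64.60 (running OOP €1,595.40). Plan pays €323 − €64.60 = €258.40.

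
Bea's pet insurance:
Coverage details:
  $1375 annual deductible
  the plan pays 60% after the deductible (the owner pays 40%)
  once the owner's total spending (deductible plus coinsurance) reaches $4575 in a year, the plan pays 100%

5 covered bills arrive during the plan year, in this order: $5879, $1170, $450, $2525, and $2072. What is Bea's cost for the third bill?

Claim 1 ($5879): $1375 finishes the deductible; $4504 goes to coinsurance; owner's 40% is $1801.60. Owner owes $3176.60 (running OOP $3176.60).
Claim 2 ($1170): deductible already satisfied, so owner's share is 40% × $1170 = $468. Owner owes $468 (running OOP $3644.60).
Claim 3 ($450): deductible already satisfied, so owner's share is 40% × $450 = $180. Owner pays $180; OOP now $3824.60.

$180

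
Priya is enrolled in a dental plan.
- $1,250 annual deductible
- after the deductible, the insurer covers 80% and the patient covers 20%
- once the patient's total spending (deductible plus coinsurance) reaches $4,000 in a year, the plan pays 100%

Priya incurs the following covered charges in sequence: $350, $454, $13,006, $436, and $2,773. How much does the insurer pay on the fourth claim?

Bill 1, $350: all of it applies to the deductible. Cost to patient: $350. OOP to date $350. Insurer: $350 − $350 = $0.
Bill 2, $454: entire amount goes to the deductible. Patient pays $454; OOP now $804. Insurer: $454 − $454 = $0.
Bill 3, $13,006: $446 to deductible, leaving $12,560; patient's 20% is $2,512. Patient pays $2,958; OOP now $3,762. Plan pays $13,006 − $2,958 = $10,048.
Bill 4, $436: deductible already satisfied, so patient's share is 20% × $436 = $87.20. Cost to patient: $87.20. OOP to date $3,849.20. Insurer: $436 − $87.20 = $348.80.

$348.80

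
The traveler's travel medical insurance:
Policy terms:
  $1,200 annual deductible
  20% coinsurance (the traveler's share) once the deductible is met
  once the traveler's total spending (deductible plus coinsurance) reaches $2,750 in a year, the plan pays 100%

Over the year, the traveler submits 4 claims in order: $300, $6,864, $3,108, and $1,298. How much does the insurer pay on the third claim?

Bill 1, $300: fully absorbed by the deductible. Traveler pays $300; OOP now $300. Insurer: $300 − $300 = $0.
Bill 2, $6,864: deductible takes $900, $5,964 remains; coinsurance $5,964 × 20% = $1,192.80. Traveler owes $2,092.80 (running OOP $2,392.80). Insurer: $6,864 − $2,092.80 = $4,771.20.
Bill 3, $3,108: deductible already satisfied, so traveler's share is 20% × $3,108 = $621.60. That would push OOP to $3,014.40, over the $2,750 cap, so traveler pays $2,750 − $2,392.80 = $357.20. Plan pays $3,108 − $357.20 = $2,750.80.

$2,750.80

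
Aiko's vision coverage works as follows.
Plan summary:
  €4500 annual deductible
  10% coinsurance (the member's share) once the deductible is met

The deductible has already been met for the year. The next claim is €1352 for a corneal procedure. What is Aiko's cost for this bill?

€135.20

With the deductible met, the entire €1352 is subject to coinsurance.
10% of €1352 = €135.20 falls to the member.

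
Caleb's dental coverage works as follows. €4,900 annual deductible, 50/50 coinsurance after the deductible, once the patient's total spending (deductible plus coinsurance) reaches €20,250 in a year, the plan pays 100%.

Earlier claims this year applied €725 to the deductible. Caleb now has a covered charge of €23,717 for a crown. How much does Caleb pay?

€13,946

Deductible still to meet: €4,900 − €725 = €4,175.
The remaining €19,542 (= €23,717 − €4,175) moves to coinsurance.
Patient's 50% share of €19,542 is €9,771.
That puts the patient's cost at €4,175 + €9,771 = €13,946 before any cap.
Cumulative spending €725 + €13,946 = €14,671 stays under the €20,250 maximum.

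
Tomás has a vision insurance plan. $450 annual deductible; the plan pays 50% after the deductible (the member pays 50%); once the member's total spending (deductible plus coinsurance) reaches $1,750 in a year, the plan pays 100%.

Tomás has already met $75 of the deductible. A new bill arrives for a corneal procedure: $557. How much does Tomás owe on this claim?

$75 of the $450 deductible is already met, leaving $375.
After the $375 deductible portion, $557 − $375 = $182 is subject to coinsurance.
Coinsurance: $182 × 50% = $91.
That puts the member's cost at $375 + $91 = $466 before any cap.
Total out-of-pocket so far would be $75 + $466 = $541, below the $1,750 cap — no reduction.

$466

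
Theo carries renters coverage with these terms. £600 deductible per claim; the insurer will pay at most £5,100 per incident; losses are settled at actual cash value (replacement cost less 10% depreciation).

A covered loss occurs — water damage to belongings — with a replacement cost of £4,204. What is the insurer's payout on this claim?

£3,183.60

Depreciate 10%: the covered value is £4,204 × 0.9 = £3,783.60.
After the deductible, £3,783.60 − £600 = £3,183.60 remains.
That's under the £5,100 cap, so the insurer reimburses the full £3,183.60.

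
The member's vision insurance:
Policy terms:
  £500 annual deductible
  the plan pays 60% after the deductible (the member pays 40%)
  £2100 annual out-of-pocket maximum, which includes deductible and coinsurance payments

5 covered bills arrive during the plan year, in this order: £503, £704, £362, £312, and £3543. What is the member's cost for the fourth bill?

£124.80

Bill 1, £503: deductible takes £500, £3 remains; 40% of £3 = £1.20. Member owes £501.20 (running OOP £501.20).
Bill 2, £704: 40% coinsurance on £704 = £281.60. Member owes £281.60 (running OOP £782.80).
Bill 3, £362: 40% coinsurance on £362 = £144.80. Member pays £144.80; OOP now £927.60.
Bill 4, £312: deductible already satisfied, so member's share is 40% × £312 = £124.80. Member owes £124.80 (running OOP £1052.40).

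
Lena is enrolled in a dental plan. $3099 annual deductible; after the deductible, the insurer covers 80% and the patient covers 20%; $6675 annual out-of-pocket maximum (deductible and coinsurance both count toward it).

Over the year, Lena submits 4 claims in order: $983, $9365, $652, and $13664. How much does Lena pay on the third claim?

$130.40

Claim 1 — $983: all of it applies to the deductible. Patient owes $983 (running OOP $983).
Claim 2 — $9365: deductible takes $2116, $7249 remains; coinsurance $7249 × 20% = $1449.80. Cost to patient: $3565.80. OOP to date $4548.80.
Claim 3 — $652: deductible met; 20% of $652 = $130.40. Cost to patient: $130.40. OOP to date $4679.20.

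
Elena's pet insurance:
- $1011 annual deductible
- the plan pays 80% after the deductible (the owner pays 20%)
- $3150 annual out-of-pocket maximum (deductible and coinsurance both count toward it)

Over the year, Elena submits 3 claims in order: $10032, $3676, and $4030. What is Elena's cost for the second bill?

Claim 1 ($10032): $1011 to deductible, leaving $9021; coinsurance $9021 × 20% = $1804.20. Owner owes $2815.20 (running OOP $2815.20).
Claim 2 ($3676): 20% coinsurance on $3676 = $735.20. OOP would hit $3550.40 > $3150, so the cap limits the owner to $3150 − $2815.20 = $334.80.

$334.80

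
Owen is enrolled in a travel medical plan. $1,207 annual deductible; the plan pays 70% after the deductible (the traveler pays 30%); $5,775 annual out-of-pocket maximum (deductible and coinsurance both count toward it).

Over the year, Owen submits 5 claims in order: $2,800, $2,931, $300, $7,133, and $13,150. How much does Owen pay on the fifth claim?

$980.90

Claim 1 ($2,800): $1,207 finishes the deductible; $1,593 goes to coinsurance; traveler's 30% is $477.90. Cost to traveler: $1,684.90. OOP to date $1,684.90.
Claim 2 ($2,931): deductible already satisfied, so traveler's share is 30% × $2,931 = $879.30. Traveler owes $879.30 (running OOP $2,564.20).
Claim 3 ($300): 30% coinsurance on $300 = $90. Cost to traveler: $90. OOP to date $2,654.20.
Claim 4 ($7,133): 30% coinsurance on $7,133 = $2,139.90. Traveler pays $2,139.90; OOP now $4,794.10.
Claim 5 ($13,150): 30% coinsurance on $13,150 = $3,945. OOP would hit $8,739.10 > $5,775, so the cap limits the traveler to $5,775 − $4,794.10 = $980.90.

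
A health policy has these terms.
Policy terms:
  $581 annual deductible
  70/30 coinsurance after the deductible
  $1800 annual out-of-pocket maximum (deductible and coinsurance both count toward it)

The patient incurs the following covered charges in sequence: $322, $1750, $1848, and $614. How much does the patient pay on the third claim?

Bill 1, $322: all of it applies to the deductible. Patient owes $322 (running OOP $322).
Bill 2, $1750: $259 to deductible, leaving $1491; patient's 30% is $447.30. Patient pays $706.30; OOP now $1028.30.
Bill 3, $1848: deductible met; 30% of $1848 = $554.40. Patient owes $554.40 (running OOP $1582.70).

$554.40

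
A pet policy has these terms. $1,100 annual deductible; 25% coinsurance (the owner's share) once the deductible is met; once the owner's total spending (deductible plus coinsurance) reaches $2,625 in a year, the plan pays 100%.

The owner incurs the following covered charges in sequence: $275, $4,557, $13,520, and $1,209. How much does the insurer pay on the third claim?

$12,928

Claim 1 — $275: fully absorbed by the deductible. Owner pays $275; OOP now $275. Plan pays $275 − $275 = $0.
Claim 2 — $4,557: $825 to deductible, leaving $3,732; coinsurance $3,732 × 25% = $933. Owner pays $1,758; OOP now $2,033. Plan pays $4,557 − $1,758 = $2,799.
Claim 3 — $13,520: 25% coinsurance on $13,520 = $3,380. That would push OOP to $5,413, over the $2,625 cap, so owner pays $2,625 − $2,033 = $592. Insurer: $13,520 − $592 = $12,928.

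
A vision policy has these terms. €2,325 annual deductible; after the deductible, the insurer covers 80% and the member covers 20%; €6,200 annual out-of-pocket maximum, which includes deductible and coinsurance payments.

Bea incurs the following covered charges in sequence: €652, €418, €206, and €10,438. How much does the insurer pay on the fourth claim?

Claim 1 — €652: entire amount goes to the deductible. Member pays €652; OOP now €652. Insurer: €652 − €652 = €0.
Claim 2 — €418: entire amount goes to the deductible. Cost to member: €418. OOP to date €1,070. Plan pays €418 − €418 = €0.
Claim 3 — €206: fully absorbed by the deductible. Member owes €206 (running OOP €1,276). Plan pays €206 − €206 = €0.
Claim 4 — €10,438: deductible takes €1,049, €9,389 remains; member's 20% is €1,877.80. Member owes €2,926.80 (running OOP €4,202.80). Insurer: €10,438 − €2,926.80 = €7,511.20.

€7,511.20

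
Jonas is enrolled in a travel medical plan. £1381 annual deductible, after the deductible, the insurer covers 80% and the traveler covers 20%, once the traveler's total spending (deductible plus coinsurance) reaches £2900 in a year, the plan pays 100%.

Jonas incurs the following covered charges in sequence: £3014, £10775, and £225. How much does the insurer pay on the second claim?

£9582.60

Bill 1, £3014: deductible takes £1381, £1633 remains; coinsurance £1633 × 20% = £326.60. Cost to traveler: £1707.60. OOP to date £1707.60. Plan pays £3014 − £1707.60 = £1306.40.
Bill 2, £10775: deductible met; 20% of £10775 = £2155. OOP would hit £3862.60 > £2900, so the cap limits the traveler to £2900 − £1707.60 = £1192.40. Insurer: £10775 − £1192.40 = £9582.60.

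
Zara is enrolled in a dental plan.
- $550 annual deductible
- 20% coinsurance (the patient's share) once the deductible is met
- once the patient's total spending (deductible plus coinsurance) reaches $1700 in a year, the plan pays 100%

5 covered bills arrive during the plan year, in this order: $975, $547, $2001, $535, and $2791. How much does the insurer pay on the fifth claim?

$2342.60

#1 ($975): deductible takes $550, $425 remains; 20% of $425 = $85. Patient pays $635; OOP now $635. Insurer: $975 − $635 = $340.
#2 ($547): 20% coinsurance on $547 = $109.40. Patient pays $109.40; OOP now $744.40. Insurer: $547 − $109.40 = $437.60.
#3 ($2001): 20% coinsurance on $2001 = $400.20. Cost to patient: $400.20. OOP to date $1144.60. Insurer: $2001 − $400.20 = $1600.80.
#4 ($535): 20% coinsurance on $535 = $107. Patient pays $107; OOP now $1251.60. Plan pays $535 − $107 = $428.
#5 ($2791): deductible met; 20% of $2791 = $558.20. OOP would hit $1809.80 > $1700, so the cap limits the patient to $1700 − $1251.60 = $448.40. Insurer: $2791 − $448.40 = $2342.60.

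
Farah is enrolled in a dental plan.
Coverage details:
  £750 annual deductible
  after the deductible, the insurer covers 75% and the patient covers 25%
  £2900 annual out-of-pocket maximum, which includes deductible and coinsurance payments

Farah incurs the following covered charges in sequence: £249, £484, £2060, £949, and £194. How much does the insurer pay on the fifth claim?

£145.50

#1 (£249): fully absorbed by the deductible. Patient owes £249 (running OOP £249). Plan pays £249 − £249 = £0.
#2 (£484): entire amount goes to the deductible. Cost to patient: £484. OOP to date £733. Plan pays £484 − £484 = £0.
#3 (£2060): £17 finishes the deductible; £2043 goes to coinsurance; coinsurance £2043 × 25% = £510.75. Patient pays £527.75; OOP now £1260.75. Insurer: £2060 − £527.75 = £1532.25.
#4 (£949): deductible already satisfied, so patient's share is 25% × £949 = £237.25. Patient pays £237.25; OOP now £1498. Insurer: £949 − £237.25 = £711.75.
#5 (£194): deductible already satisfied, so patient's share is 25% × £194 = £48.50. Patient owes £48.50 (running OOP £1546.50). Plan pays £194 − £48.50 = £145.50.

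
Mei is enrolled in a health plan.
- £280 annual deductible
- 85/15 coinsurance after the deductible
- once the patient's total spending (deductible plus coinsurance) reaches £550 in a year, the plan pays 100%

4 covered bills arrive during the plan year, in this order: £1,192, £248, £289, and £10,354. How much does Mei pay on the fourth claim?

£52.65

Claim 1 (£1,192): deductible takes £280, £912 remains; 15% of £912 = £136.80. Cost to patient: £416.80. OOP to date £416.80.
Claim 2 (£248): 15% coinsurance on £248 = £37.20. Patient owes £37.20 (running OOP £454).
Claim 3 (£289): deductible already satisfied, so patient's share is 15% × £289 = £43.35. Patient owes £43.35 (running OOP £497.35).
Claim 4 (£10,354): deductible already satisfied, so patient's share is 15% × £10,354 = £1,553.10. That would push OOP to £2,050.45, over the £550 cap, so patient pays £550 − £497.35 = £52.65.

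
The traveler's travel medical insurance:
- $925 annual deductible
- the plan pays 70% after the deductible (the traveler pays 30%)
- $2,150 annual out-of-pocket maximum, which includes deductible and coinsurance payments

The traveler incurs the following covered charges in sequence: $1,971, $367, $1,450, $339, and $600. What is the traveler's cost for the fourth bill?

Claim 1 — $1,971: $925 finishes the deductible; $1,046 goes to coinsurance; coinsurance $1,046 × 30% = $313.80. Traveler owes $1,238.80 (running OOP $1,238.80).
Claim 2 — $367: deductible met; 30% of $367 = $110.10. Cost to traveler: $110.10. OOP to date $1,348.90.
Claim 3 — $1,450: deductible already satisfied, so traveler's share is 30% × $1,450 = $435. Cost to traveler: $435. OOP to date $1,783.90.
Claim 4 — $339: deductible met; 30% of $339 = $101.70. Traveler owes $101.70 (running OOP $1,885.60).

$101.70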